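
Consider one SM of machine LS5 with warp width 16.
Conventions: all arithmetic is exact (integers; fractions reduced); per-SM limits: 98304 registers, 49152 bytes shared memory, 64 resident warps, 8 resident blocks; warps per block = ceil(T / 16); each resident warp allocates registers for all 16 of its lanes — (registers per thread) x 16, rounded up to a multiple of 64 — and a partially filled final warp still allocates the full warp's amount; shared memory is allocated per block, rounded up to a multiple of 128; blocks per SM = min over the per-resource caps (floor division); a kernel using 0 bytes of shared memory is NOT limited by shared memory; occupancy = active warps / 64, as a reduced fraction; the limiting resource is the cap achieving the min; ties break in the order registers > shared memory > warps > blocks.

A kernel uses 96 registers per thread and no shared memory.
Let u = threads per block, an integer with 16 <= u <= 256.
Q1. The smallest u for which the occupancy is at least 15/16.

Answer: u = 113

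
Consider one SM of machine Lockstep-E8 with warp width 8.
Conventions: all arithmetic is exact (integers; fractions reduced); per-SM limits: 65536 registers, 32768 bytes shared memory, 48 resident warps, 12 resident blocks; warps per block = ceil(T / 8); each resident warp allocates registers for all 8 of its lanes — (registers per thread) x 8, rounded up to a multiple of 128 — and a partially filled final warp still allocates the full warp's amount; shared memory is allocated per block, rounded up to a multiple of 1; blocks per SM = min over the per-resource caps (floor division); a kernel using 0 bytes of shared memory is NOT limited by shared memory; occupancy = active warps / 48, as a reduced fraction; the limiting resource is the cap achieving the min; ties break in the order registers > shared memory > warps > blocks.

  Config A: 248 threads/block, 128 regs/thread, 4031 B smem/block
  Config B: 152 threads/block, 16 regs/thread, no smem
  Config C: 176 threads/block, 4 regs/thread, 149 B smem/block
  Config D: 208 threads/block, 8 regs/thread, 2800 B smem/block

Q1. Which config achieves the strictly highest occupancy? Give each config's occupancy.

occupancies: A 31/48, B 19/24, C 11/12, D 13/24

Answer: C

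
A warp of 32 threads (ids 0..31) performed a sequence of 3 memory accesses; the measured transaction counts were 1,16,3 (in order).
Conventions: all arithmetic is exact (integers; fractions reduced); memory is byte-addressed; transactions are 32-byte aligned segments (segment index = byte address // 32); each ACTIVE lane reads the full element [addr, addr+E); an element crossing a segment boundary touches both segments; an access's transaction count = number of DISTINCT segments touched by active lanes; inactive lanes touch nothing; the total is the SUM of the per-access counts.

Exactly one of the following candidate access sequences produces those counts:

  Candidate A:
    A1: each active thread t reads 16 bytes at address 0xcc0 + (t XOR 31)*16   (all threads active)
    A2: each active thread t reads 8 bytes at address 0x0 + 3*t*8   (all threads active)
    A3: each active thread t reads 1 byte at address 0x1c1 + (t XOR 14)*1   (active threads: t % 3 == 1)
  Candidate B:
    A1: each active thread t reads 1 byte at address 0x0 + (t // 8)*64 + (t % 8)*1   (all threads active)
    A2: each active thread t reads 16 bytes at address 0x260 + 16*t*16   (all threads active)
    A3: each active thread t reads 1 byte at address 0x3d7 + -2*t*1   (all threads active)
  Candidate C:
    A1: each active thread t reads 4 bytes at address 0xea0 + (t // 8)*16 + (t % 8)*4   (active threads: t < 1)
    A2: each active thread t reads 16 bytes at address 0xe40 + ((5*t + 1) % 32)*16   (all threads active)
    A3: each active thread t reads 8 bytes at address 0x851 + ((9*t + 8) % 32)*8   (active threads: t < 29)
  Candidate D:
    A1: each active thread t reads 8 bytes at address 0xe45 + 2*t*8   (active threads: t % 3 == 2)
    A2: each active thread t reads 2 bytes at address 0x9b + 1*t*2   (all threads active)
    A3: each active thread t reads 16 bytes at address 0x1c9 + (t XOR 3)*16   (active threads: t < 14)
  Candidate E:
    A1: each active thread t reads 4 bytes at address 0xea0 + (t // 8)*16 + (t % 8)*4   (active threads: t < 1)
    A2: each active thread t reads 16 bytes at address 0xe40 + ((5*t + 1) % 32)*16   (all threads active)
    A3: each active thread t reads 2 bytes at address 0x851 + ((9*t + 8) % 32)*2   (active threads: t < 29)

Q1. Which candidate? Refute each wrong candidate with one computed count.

A: A1 gives 16 transactions, not 1
B: A1 gives 4 transactions, not 1
C: A3 gives 9 transactions, not 3
D: A1 gives 10 transactions, not 1
E: all counts match (1,16,3)

Answer: E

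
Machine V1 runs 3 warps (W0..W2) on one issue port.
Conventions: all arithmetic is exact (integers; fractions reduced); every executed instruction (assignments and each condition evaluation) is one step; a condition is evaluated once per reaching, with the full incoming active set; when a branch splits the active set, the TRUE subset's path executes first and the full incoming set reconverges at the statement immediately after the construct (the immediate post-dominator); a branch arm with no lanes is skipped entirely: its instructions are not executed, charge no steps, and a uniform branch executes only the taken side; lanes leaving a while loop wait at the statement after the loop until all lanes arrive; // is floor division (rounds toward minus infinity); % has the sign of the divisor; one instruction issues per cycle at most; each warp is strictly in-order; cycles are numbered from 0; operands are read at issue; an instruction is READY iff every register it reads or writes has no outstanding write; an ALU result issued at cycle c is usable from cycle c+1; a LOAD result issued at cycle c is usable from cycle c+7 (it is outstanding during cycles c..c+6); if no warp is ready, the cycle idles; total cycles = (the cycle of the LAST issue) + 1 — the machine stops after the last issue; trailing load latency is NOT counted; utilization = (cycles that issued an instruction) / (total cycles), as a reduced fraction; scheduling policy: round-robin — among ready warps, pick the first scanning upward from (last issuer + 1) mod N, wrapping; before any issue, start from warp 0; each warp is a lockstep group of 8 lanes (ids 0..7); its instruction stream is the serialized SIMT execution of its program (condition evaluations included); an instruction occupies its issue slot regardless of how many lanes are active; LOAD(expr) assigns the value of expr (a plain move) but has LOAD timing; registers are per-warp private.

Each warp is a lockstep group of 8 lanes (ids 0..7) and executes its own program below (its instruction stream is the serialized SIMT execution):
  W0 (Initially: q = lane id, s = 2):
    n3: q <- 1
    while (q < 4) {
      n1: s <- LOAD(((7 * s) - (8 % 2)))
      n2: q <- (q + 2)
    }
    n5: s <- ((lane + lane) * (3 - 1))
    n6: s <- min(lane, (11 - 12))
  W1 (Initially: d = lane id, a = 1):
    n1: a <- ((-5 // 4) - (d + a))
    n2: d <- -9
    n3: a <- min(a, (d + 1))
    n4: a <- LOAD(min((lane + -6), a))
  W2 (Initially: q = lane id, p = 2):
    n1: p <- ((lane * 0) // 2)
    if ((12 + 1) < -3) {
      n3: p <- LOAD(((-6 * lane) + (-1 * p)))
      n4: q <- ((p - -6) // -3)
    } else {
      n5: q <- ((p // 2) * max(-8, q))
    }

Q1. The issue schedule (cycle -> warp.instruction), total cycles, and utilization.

cycle 0: W0.I0
cycle 1: W1.I0
cycle 2: W2.I0
cycle 3: W0.I1
cycle 4: W1.I1
cycle 5: W2.I1
cycle 6: W0.I2
cycle 7: W1.I2
cycle 8: W2.I2
cycle 9: W0.I3
cycle 10: W1.I3
cycle 11: W0.I4
cycle 12: idle
cycle 13: W0.I5
cycle 14: W0.I6
cycle 15: W0.I7
cycle 16: idle
cycle 17: idle
cycle 18: idle
cycle 19: idle
cycle 20: W0.I8
cycle 21: W0.I9

Answer: 22 cycles, utilization 17/22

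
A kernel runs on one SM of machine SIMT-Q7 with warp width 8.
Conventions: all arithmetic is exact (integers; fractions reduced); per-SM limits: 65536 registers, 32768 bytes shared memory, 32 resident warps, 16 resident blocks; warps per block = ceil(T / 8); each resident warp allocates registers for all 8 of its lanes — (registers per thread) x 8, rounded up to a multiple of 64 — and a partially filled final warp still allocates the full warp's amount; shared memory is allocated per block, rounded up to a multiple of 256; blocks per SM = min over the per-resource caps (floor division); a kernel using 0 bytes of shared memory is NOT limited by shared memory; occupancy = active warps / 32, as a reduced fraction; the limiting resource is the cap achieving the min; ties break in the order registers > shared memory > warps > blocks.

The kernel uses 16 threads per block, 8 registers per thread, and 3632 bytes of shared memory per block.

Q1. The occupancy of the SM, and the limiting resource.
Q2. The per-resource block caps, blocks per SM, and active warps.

Answer: occupancy 1/2, limited by shared memory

registers: 512 blocks
shared memory: 8 blocks
warps: 16 blocks
blocks: 16 blocks

Answer: 8 blocks, 16 active warps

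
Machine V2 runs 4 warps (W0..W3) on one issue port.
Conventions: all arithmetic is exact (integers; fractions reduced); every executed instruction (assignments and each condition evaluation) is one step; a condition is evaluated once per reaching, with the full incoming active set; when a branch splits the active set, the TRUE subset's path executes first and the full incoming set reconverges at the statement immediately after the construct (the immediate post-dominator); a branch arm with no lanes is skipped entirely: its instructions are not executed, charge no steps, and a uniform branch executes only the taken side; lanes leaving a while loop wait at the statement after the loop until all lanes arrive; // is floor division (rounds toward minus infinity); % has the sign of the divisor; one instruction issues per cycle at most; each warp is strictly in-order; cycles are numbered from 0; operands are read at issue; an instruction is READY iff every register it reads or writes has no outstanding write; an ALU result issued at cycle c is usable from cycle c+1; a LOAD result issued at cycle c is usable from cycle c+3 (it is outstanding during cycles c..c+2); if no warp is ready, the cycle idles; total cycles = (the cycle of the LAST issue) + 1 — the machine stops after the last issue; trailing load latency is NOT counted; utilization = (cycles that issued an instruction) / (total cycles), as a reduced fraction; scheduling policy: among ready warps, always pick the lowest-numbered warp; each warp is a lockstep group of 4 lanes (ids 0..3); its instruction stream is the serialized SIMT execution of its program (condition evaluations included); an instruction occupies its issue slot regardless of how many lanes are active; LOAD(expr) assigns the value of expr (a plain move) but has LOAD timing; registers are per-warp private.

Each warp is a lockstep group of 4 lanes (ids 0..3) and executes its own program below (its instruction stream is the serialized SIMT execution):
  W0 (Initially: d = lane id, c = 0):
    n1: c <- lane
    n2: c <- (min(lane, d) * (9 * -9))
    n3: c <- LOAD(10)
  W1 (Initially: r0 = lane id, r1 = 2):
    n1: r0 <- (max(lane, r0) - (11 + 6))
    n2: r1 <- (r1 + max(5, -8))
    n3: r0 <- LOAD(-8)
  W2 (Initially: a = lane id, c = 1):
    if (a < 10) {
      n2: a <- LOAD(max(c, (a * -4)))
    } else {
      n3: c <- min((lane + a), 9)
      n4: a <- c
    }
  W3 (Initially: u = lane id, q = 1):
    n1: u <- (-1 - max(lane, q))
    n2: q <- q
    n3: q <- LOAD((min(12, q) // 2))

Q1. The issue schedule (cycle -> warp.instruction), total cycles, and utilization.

cycle 0: W0.I0
cycle 1: W0.I1
cycle 2: W0.I2
cycle 3: W1.I0
cycle 4: W1.I1
cycle 5: W1.I2
cycle 6: W2.I0
cycle 7: W2.I1
cycle 8: W3.I0
cycle 9: W3.I1
cycle 10: W3.I2

Answer: 11 cycles, utilization 1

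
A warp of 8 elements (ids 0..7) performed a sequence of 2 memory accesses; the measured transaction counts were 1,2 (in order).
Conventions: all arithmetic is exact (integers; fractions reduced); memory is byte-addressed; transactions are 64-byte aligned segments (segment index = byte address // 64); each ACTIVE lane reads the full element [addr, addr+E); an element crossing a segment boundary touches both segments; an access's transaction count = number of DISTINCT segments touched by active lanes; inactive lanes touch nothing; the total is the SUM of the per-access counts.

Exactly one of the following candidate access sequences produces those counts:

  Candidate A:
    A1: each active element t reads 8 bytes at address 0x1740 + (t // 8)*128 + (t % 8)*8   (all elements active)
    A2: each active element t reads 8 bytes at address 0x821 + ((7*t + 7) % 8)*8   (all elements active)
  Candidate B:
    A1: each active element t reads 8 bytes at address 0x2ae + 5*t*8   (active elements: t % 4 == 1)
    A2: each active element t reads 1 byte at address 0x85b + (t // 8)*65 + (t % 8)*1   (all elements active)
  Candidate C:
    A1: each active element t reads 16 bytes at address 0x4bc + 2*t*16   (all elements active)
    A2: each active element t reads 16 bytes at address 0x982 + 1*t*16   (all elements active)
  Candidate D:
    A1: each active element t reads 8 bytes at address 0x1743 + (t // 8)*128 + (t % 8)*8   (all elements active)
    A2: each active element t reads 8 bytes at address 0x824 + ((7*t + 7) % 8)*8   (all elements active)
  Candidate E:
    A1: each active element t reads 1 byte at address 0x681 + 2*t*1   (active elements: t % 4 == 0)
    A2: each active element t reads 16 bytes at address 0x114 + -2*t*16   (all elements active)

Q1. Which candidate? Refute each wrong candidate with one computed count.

B: A1 gives 2 transactions, not 1
C: A1 gives 5 transactions, not 1
D: A1 gives 2 transactions, not 1
E: A2 gives 5 transactions, not 2
A: all counts match (1,2)

Answer: A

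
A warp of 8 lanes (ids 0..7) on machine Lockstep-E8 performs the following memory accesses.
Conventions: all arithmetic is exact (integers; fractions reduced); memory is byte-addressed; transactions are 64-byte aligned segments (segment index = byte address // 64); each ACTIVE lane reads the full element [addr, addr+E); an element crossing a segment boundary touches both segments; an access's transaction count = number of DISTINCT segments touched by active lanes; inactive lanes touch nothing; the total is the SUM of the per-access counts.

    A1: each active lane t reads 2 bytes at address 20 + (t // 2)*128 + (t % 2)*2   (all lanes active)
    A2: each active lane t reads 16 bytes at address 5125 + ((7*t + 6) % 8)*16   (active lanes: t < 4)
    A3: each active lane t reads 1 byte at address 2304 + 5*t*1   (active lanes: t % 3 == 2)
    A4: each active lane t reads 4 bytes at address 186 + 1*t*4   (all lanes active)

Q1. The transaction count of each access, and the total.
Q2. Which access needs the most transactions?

A1: 4 transactions
A2: 2 transactions
A3: 1 transaction
A4: 2 transactions

Answer: 4,2,1,2; total 9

Answer: A1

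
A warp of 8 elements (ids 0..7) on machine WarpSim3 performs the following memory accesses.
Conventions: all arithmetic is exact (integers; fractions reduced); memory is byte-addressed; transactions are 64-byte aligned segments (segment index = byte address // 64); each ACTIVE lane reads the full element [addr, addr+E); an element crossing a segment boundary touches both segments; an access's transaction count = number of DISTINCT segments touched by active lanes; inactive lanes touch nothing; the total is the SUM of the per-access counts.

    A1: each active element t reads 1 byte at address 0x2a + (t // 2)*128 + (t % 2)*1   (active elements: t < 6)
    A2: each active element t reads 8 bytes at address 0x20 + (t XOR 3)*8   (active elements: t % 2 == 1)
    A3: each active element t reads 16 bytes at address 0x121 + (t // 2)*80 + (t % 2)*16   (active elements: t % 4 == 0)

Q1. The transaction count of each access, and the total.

A1: 3 transactions
A2: 2 transactions
A3: 2 transactions

Answer: 3,2,2; total 7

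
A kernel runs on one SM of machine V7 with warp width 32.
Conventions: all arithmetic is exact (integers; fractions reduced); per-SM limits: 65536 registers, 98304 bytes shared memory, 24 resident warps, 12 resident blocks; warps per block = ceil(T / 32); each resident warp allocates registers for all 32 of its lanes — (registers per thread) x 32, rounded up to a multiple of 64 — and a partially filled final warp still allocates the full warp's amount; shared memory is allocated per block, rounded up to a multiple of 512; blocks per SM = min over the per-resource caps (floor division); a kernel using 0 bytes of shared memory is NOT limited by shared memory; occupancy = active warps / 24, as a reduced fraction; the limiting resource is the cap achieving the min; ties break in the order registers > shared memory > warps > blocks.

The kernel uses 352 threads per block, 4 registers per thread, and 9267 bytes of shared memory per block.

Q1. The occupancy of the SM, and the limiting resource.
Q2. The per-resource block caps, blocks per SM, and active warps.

Answer: occupancy 11/12, limited by warps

registers: 46 blocks
shared memory: 10 blocks
warps: 2 blocks
blocks: 12 blocks

Answer: 2 blocks, 22 active warps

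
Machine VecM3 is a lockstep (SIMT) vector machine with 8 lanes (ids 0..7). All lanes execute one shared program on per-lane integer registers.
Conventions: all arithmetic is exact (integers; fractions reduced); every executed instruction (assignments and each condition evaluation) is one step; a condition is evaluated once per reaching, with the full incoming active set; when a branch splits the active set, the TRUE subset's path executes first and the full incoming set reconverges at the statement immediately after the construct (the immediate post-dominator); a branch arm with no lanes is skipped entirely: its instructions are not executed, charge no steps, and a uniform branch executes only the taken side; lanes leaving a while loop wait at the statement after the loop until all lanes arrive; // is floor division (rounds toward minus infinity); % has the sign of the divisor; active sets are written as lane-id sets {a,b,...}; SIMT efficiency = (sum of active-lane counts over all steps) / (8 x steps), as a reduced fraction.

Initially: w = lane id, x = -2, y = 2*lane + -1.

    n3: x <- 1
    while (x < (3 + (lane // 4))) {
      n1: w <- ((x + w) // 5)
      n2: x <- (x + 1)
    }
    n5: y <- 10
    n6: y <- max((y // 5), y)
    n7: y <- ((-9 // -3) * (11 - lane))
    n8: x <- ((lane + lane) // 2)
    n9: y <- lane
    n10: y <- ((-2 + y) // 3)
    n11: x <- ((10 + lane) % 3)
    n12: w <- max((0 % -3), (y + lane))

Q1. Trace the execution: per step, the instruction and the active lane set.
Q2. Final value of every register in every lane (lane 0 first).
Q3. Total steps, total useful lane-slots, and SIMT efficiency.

step 0: x <- 1                       {0,1,2,3,4,5,6,7}
step 1: eval (x < (3 + (lane // 4))) {0,1,2,3,4,5,6,7}
step 2: w <- ((x + w) // 5)          {0,1,2,3,4,5,6,7}
step 3: x <- (x + 1)                 {0,1,2,3,4,5,6,7}
step 4: eval (x < (3 + (lane // 4))) {0,1,2,3,4,5,6,7}
step 5: w <- ((x + w) // 5)          {0,1,2,3,4,5,6,7}
step 6: x <- (x + 1)                 {0,1,2,3,4,5,6,7}
step 7: eval (x < (3 + (lane // 4))) {0,1,2,3,4,5,6,7}
step 8: w <- ((x + w) // 5)          {4,5,6,7}
step 9: x <- (x + 1)                 {4,5,6,7}
step 10: eval (x < (3 + (lane // 4))) {4,5,6,7}
step 11: y <- 10                      {0,1,2,3,4,5,6,7}
step 12: y <- max((y // 5), y)        {0,1,2,3,4,5,6,7}
step 13: y <- ((-9 // -3) * (11 - lane)) {0,1,2,3,4,5,6,7}
step 14: x <- ((lane + lane) // 2)    {0,1,2,3,4,5,6,7}
step 15: y <- lane                    {0,1,2,3,4,5,6,7}
step 16: y <- ((-2 + y) // 3)         {0,1,2,3,4,5,6,7}
step 17: x <- ((10 + lane) % 3)       {0,1,2,3,4,5,6,7}
step 18: w <- max((0 % -3), (y + lane)) {0,1,2,3,4,5,6,7}

Answer: 19 steps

w: 0,0,2,3,4,6,7,8
x: 1,2,0,1,2,0,1,2
y: -1,-1,0,0,0,1,1,1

steps = 19; useful = 140; efficiency = 140/152 = 35/38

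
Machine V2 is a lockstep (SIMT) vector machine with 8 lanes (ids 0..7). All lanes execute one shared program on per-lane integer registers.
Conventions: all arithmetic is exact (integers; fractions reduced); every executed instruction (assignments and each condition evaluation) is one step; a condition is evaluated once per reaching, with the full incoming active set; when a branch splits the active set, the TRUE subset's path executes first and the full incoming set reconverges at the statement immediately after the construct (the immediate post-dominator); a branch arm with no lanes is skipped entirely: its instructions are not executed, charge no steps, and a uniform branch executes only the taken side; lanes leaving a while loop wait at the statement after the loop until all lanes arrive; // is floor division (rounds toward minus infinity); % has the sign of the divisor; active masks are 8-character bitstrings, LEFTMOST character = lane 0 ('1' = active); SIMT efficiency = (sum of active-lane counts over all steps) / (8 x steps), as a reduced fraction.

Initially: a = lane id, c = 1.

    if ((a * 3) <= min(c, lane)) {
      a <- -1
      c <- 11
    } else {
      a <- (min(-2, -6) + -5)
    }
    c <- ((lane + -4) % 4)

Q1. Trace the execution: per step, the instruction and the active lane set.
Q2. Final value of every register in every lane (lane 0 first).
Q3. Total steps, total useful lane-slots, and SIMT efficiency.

step 0: eval ((a * 3) <= min(c, lane)) 11111111
step 1: a <- -1                      10000000
step 2: c <- 11                      10000000
step 3: a <- (min(-2, -6) + -5)      01111111
step 4: c <- ((lane + -4) % 4)       11111111

Answer: 5 steps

a: -1,-11,-11,-11,-11,-11,-11,-11
c: 0,1,2,3,0,1,2,3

steps = 5; useful = 25; efficiency = 25/40 = 5/8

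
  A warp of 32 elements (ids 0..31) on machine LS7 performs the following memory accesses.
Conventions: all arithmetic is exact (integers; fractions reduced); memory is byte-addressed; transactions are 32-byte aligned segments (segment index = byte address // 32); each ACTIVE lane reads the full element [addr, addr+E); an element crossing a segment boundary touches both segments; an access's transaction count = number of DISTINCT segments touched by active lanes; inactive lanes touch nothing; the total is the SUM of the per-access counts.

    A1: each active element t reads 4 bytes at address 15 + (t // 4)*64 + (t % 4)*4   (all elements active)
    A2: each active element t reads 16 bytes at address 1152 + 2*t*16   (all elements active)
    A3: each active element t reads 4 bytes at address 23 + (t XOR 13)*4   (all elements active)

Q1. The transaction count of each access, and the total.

A1: 8 transactions
A2: 32 transactions
A3: 5 transactions

Answer: 8,32,5; total 45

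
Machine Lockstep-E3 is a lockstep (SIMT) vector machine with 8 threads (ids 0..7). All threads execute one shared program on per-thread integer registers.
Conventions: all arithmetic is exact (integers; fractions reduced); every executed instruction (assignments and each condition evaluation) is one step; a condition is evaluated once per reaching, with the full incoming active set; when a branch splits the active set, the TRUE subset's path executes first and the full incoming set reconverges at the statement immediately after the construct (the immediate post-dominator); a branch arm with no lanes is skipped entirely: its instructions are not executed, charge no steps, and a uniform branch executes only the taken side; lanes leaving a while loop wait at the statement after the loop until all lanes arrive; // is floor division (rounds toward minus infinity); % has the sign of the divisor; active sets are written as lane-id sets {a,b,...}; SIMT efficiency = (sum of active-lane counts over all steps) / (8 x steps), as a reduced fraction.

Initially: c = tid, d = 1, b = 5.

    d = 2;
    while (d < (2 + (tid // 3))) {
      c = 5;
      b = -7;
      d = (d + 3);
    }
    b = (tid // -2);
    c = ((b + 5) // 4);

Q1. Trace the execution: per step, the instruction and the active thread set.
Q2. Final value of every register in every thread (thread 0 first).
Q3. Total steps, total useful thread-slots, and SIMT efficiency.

step 0: d <- 2                       {0,1,2,3,4,5,6,7}
step 1: eval (d < (2 + (tid // 3)))  {0,1,2,3,4,5,6,7}
step 2: c <- 5                       {3,4,5,6,7}
step 3: b <- -7                      {3,4,5,6,7}
step 4: d <- (d + 3)                 {3,4,5,6,7}
step 5: eval (d < (2 + (tid // 3)))  {3,4,5,6,7}
step 6: b <- (tid // -2)             {0,1,2,3,4,5,6,7}
step 7: c <- ((b + 5) // 4)          {0,1,2,3,4,5,6,7}

Answer: 8 steps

c: 1,1,1,0,0,0,0,0
d: 2,2,2,5,5,5,5,5
b: 0,-1,-1,-2,-2,-3,-3,-4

steps = 8; useful = 52; efficiency = 52/64 = 13/16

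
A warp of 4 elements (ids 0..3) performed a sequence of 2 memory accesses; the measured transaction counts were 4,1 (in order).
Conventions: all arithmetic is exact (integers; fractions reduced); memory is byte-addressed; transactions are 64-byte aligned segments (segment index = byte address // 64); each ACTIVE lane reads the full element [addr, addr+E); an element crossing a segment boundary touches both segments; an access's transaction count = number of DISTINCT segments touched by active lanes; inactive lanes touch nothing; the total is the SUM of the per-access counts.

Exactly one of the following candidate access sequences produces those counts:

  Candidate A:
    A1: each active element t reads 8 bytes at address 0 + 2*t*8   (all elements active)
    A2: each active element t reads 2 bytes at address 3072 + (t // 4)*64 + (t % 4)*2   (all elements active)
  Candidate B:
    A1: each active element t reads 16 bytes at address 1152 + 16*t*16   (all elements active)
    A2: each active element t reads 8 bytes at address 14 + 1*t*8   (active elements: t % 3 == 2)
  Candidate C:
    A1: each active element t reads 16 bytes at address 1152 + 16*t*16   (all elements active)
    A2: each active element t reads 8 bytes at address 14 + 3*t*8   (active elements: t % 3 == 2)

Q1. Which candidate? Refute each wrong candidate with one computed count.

A: A1 gives 1 transaction, not 4
C: A2 gives 2 transactions, not 1
B: all counts match (4,1)

Answer: B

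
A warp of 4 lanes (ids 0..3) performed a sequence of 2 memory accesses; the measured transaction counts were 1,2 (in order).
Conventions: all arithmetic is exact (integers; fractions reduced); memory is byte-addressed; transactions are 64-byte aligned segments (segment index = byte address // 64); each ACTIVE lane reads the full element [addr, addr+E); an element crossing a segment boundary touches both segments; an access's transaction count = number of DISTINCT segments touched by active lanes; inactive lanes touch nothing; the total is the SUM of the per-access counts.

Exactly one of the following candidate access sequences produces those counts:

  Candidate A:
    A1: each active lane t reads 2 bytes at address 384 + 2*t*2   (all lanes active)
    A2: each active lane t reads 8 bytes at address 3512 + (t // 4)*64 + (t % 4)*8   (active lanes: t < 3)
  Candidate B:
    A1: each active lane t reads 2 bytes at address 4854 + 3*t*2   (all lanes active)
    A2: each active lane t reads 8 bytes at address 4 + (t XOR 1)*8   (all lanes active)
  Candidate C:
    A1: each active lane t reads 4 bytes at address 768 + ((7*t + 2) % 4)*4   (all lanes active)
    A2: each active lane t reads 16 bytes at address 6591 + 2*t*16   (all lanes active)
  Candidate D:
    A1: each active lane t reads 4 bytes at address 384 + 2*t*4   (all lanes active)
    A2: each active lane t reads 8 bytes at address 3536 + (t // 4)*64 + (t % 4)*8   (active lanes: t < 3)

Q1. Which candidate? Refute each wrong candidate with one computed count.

B: A1 gives 2 transactions, not 1
C: A2 gives 3 transactions, not 2
D: A2 gives 1 transaction, not 2
A: all counts match (1,2)

Answer: A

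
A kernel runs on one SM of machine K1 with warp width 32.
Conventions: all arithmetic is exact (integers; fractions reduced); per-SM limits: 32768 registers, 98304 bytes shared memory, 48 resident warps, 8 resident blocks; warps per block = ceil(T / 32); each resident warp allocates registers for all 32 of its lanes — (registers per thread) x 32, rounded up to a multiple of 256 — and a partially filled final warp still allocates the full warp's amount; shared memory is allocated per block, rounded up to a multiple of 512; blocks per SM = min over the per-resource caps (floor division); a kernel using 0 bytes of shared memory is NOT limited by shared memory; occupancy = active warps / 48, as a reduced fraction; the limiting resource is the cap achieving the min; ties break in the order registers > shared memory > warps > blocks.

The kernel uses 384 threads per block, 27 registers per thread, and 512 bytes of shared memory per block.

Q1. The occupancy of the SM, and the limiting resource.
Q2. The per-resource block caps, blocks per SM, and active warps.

Answer: occupancy 1/2, limited by registers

registers: 2 blocks
shared memory: 192 blocks
warps: 4 blocks
blocks: 8 blocks

Answer: 2 blocks, 24 active warps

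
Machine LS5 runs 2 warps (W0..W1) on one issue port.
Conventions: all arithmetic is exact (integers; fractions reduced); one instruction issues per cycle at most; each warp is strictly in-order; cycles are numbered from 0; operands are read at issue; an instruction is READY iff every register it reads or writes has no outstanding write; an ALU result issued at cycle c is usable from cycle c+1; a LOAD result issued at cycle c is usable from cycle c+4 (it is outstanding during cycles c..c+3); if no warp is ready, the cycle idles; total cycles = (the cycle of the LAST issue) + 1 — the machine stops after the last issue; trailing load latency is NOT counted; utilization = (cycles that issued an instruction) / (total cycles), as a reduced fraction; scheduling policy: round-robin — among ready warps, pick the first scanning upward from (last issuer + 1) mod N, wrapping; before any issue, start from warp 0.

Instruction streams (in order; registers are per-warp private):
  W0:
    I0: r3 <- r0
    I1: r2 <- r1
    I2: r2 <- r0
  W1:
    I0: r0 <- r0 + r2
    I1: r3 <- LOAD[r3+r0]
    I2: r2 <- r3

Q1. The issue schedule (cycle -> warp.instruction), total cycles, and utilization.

cycle 0: W0.I0
cycle 1: W1.I0
cycle 2: W0.I1
cycle 3: W1.I1
cycle 4: W0.I2
cycle 5: idle
cycle 6: idle
cycle 7: W1.I2

Answer: 8 cycles, utilization 3/4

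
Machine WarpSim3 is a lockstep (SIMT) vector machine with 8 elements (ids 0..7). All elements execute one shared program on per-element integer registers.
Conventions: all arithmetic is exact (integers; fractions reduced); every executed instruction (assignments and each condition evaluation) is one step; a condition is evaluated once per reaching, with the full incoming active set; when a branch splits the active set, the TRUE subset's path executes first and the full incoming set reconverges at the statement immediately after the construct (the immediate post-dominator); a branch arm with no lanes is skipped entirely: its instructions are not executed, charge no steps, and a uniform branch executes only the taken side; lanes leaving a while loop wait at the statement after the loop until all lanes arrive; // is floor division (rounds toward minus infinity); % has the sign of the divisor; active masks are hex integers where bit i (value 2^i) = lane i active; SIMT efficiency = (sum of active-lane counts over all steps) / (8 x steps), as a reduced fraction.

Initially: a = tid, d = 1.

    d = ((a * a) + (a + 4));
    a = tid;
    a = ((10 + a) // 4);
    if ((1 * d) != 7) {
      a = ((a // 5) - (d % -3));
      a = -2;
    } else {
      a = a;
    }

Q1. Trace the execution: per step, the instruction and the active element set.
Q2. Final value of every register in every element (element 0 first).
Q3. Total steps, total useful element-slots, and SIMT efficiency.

step 0: d <- ((a * a) + (a + 4))     0xff
step 1: a <- tid                     0xff
step 2: a <- ((10 + a) // 4)         0xff
step 3: eval ((1 * d) != 7)          0xff
step 4: a <- ((a // 5) - (d % -3))   0xff
step 5: a <- -2                      0xff

Answer: 6 steps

a: -2,-2,-2,-2,-2,-2,-2,-2
d: 4,6,10,16,24,34,46,60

steps = 6; useful = 48; efficiency = 48/48 = 1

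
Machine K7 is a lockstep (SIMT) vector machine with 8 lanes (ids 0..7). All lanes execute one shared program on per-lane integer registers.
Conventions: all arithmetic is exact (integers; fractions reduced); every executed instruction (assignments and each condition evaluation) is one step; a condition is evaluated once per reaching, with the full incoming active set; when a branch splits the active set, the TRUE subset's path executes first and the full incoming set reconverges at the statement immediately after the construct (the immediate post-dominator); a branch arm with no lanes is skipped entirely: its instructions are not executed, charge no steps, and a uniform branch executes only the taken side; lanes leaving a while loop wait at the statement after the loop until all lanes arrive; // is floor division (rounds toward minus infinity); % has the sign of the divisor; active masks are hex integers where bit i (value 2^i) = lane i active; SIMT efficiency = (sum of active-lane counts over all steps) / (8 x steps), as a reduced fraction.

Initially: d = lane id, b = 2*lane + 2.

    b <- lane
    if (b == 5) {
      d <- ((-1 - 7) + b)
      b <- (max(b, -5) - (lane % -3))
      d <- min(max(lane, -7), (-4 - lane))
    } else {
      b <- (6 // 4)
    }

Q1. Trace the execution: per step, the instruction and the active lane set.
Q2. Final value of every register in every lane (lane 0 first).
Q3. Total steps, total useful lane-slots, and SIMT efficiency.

step 0: b <- lane                    0xff
step 1: eval (b == 5)                0xff
step 2: d <- ((-1 - 7) + b)          0x20
step 3: b <- (max(b, -5) - (lane % -3)) 0x20
step 4: d <- min(max(lane, -7), (-4 - lane)) 0x20
step 5: b <- (6 // 4)                0xdf

Answer: 6 steps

d: 0,1,2,3,4,-9,6,7
b: 1,1,1,1,1,6,1,1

steps = 6; useful = 26; efficiency = 26/48 = 13/24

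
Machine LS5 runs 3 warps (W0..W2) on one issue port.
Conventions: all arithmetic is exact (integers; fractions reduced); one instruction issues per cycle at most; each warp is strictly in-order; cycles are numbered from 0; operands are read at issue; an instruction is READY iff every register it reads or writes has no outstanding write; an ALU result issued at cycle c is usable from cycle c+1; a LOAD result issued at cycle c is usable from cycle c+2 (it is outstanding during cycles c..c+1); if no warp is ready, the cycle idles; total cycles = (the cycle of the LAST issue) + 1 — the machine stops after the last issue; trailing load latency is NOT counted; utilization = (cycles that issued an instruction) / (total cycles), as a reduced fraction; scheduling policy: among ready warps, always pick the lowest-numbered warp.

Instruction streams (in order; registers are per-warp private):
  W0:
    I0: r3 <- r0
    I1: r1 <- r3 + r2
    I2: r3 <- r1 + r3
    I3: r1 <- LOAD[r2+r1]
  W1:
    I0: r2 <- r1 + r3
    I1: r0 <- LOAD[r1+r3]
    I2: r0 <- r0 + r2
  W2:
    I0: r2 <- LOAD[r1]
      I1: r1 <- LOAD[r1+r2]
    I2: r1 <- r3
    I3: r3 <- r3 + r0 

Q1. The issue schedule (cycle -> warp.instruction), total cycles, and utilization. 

cycle 0: W0.I0
cycle 1: W0.I1
cycle 2: W0.I2
cycle 3: W0.I3
cycle 4: W1.I0
cycle 5: W1.I1
cycle 6: W2.I0
cycle 7: W1.I2
cycle 8: W2.I1
cycle 9: idle
cycle 10: W2.I2
cycle 11: W2.I3

Answer: 12 cycles, utilization 11/12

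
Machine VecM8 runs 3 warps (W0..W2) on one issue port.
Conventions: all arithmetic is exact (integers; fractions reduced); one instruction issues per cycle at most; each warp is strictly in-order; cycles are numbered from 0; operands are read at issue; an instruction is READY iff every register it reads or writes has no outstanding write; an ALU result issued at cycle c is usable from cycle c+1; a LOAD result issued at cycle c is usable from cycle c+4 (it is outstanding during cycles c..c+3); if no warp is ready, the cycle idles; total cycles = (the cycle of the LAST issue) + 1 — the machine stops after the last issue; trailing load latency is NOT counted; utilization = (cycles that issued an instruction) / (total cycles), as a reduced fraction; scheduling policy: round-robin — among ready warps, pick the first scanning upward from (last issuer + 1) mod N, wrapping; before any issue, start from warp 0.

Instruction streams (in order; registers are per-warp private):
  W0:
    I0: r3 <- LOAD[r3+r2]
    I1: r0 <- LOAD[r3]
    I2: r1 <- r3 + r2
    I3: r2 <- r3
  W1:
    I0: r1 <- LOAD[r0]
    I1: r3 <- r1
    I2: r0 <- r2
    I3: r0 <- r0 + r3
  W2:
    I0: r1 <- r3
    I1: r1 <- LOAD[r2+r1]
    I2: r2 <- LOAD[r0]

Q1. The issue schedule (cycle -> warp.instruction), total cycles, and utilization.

cycle 0: W0.I0
cycle 1: W1.I0
cycle 2: W2.I0
cycle 3: W2.I1
cycle 4: W0.I1
cycle 5: W1.I1
cycle 6: W2.I2
cycle 7: W0.I2
cycle 8: W1.I2
cycle 9: W0.I3
cycle 10: W1.I3

Answer: 11 cycles, utilization 1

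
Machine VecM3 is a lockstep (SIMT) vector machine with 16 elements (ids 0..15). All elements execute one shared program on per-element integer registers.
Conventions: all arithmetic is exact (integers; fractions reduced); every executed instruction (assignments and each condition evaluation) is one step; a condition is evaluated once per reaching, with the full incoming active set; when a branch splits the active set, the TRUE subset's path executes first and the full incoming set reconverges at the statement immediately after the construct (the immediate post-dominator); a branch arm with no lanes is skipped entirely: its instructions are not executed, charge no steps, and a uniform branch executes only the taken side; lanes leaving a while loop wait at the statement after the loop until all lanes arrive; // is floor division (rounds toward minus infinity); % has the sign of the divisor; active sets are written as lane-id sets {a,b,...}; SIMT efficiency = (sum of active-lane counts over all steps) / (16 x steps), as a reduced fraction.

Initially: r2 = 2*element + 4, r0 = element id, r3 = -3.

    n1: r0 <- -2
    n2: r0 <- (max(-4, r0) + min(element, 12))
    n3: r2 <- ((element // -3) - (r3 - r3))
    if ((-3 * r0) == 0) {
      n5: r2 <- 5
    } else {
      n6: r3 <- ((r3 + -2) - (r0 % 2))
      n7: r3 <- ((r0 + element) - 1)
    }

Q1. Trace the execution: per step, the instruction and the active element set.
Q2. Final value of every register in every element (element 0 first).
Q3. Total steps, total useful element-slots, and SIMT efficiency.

step 0: r0 <- -2                     {0,1,2,3,4,5,6,7,8,9,10,11,12,13,14,15}
step 1: r0 <- (max(-4, r0) + min(element, 12)) {0,1,2,3,4,5,6,7,8,9,10,11,12,13,14,15}
step 2: r2 <- ((element // -3) - (r3 - r3)) {0,1,2,3,4,5,6,7,8,9,10,11,12,13,14,15}
step 3: eval ((-3 * r0) == 0)        {0,1,2,3,4,5,6,7,8,9,10,11,12,13,14,15}
step 4: r2 <- 5                      {2}
step 5: r3 <- ((r3 + -2) - (r0 % 2)) {0,1,3,4,5,6,7,8,9,10,11,12,13,14,15}
step 6: r3 <- ((r0 + element) - 1)   {0,1,3,4,5,6,7,8,9,10,11,12,13,14,15}

Answer: 7 steps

r2: 0,-1,5,-1,-2,-2,-2,-3,-3,-3,-4,-4,-4,-5,-5,-5
r0: -2,-1,0,1,2,3,4,5,6,7,8,9,10,10,10,10
r3: -3,-1,-3,3,5,7,9,11,13,15,17,19,21,22,23,24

steps = 7; useful = 95; efficiency = 95/112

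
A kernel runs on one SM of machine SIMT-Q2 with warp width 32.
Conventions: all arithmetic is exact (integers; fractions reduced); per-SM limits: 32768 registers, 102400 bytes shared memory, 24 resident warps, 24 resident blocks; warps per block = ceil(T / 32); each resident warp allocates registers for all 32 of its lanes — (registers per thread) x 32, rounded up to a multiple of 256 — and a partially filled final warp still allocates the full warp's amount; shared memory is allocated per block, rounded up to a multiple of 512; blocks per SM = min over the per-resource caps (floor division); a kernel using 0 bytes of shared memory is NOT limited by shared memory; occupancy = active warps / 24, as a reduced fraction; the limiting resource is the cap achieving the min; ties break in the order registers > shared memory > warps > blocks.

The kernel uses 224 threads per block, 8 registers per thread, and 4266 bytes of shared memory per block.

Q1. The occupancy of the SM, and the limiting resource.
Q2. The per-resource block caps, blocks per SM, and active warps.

Answer: occupancy 7/8, limited by warps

registers: 18 blocks
shared memory: 22 blocks
warps: 3 blocks
blocks: 24 blocks

Answer: 3 blocks, 21 active warps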